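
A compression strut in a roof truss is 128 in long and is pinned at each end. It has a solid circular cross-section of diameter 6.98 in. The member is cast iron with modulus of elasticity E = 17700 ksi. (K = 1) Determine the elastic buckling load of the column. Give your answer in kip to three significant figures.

I = πd⁴/64 = π×6.98⁴/64 = 116.5 in⁴
Effective length L_e = K·L = 1 × 128 = 128.0 in
P_cr = π²EI / L_e² = π² × 17700×10³ × 116.5 / 128.0² = 1.242×10^6 lb

P_cr ≈ 1240 kip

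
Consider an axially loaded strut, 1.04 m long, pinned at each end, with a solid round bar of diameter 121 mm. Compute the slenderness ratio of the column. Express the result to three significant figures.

I = πd⁴/64 = π×121⁴/64 = 1.052×10^7 mm⁴
A = 1.150×10^4 mm²;  r_min = √(I/A) = √(1.052×10^7/1.150×10^4) = 30.25 mm
L_e = K·L = 1 × 1.04 m = 1.040 m = 1040.0 mm
λ = L_e / r_min = 1040.0 / 30.25 = 34.4

λ ≈ 34.4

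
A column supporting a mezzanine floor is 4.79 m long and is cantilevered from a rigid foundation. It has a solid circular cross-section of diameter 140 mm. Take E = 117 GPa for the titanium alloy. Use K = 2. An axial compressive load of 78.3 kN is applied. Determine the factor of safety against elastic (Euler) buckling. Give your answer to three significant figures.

I = πd⁴/64 = π×140⁴/64 = 1.886×10^7 mm⁴
I = 1.886×10^7 mm⁴ = 1.886×10^-5 m⁴
Effective length L_e = K·L = 2 × 4.79 = 9.580 m
P_cr = π²EI / L_e² = π² × 117×10⁹ × 1.886×10^-5 / 9.580² = 2.373×10^5 N
Factor of safety n = P_cr / P = 237.27 / 78.3 = 3.03

n ≈ 3.03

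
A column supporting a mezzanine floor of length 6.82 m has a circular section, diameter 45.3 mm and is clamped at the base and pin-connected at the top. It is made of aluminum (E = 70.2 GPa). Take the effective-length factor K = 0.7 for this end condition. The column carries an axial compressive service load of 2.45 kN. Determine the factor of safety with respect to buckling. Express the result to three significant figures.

n ≈ 2.56

I = πd⁴/64 = π×45.3⁴/64 = 2.067×10^5 mm⁴
I = 2.067×10^5 mm⁴ = 2.067×10^-7 m⁴
Effective length L_e = K·L = 0.7 × 6.82 = 4.774 m
P_cr = π²EI / L_e² = π² × 70.2×10⁹ × 2.067×10^-7 / 4.774² = 6.284×10^3 N
Factor of safety n = P_cr / P = 6.2840 / 2.45 = 2.56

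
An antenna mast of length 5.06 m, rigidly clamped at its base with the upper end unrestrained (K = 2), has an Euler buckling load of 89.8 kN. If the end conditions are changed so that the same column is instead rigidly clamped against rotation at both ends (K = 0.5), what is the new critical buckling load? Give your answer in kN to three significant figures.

P_cr ∝ 1/K², so P_cr,new = P_cr,old × (K_old/K_new)² = 89.8 × (2/0.5)²
= 89.8 × 16.00 = 1440 kN

P_cr ≈ 1440 kN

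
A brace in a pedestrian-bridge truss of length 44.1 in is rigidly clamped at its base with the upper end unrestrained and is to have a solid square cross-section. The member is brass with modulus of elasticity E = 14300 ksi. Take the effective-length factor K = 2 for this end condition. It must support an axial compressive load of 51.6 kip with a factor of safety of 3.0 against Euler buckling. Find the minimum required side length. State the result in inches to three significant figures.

Required P_cr = n·P = 3.0 × 51.6 = 154.8 kip
L_e = K·L = 2 × 44.1 = 88.20 in
Required I = P_cr·L_e²/(π²E) = 1.548×10^5 × 88.20² / (π² × 1.43×10^7) = 8.532 in⁴
Solid square: I = a⁴/12  ⇒  a = (12I)^(1/4) = (12×8.532)^(1/4) = 3.18 in

a ≈ 3.18 in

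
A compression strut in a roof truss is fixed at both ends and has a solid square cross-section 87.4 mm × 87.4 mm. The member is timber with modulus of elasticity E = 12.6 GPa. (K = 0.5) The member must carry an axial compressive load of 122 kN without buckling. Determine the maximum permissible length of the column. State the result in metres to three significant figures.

L_max ≈ 4.45 m

I = a⁴/12 = 87.4⁴/12 = 4.863×10^6 mm⁴
I = 4.863×10^-6 m⁴
At the buckling limit P_cr = P = 1.220×10^5 N
From P_cr = π²EI/(K·L)²:  L = (1/K)·√(π²EI/P_cr) = (1/0.5)·√(π²×1.26×10^10×4.863×10^-6/1.220×10^5)
L = 4.45 m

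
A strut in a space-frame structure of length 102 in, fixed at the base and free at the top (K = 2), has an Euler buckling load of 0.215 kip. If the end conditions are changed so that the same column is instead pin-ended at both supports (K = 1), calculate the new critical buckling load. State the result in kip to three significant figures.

P_cr ∝ 1/K², so P_cr,new = P_cr,old × (K_old/K_new)² = 0.215 × (2/1)²
= 0.215 × 4.000 = 0.860 kip

P_cr ≈ 0.860 kip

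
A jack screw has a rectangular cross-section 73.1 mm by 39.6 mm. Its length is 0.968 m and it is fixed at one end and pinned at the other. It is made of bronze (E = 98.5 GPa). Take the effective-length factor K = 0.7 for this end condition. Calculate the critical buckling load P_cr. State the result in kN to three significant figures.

P_cr ≈ 801 kN

Buckling occurs about the weak axis: I_min = h·b³/12 with b = 39.6 mm (the shorter side).
I_min = 73.1×39.6³/12 = 3.783×10^5 mm⁴
I = 3.783×10^5 mm⁴ = 3.783×10^-7 m⁴
Effective length L_e = K·L = 0.7 × 0.968 = 0.6776 m
P_cr = π²EI / L_e² = π² × 98.5×10⁹ × 3.783×10^-7 / 0.6776² = 8.010×10^5 N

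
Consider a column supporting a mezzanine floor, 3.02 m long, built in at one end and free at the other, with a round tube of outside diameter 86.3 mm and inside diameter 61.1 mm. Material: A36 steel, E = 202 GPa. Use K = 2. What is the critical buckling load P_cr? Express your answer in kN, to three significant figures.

d_o = 86.3 mm, d_i = 61.1 mm
I = π(d_o⁴ − d_i⁴)/64 = π(86.3⁴ − 61.10⁴)/64 = 2.039×10^6 mm⁴
I = 2.039×10^6 mm⁴ = 2.039×10^-6 m⁴
Effective length L_e = K·L = 2 × 3.02 = 6.040 m
P_cr = π²EI / L_e² = π² × 202×10⁹ × 2.039×10^-6 / 6.040² = 1.114×10^5 N

P_cr ≈ 111 kN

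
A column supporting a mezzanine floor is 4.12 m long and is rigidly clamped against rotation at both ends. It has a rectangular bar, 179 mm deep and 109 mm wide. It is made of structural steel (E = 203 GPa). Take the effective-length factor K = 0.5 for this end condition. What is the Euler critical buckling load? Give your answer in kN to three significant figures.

P_cr ≈ 9120 kN

Buckling occurs about the weak axis: I_min = h·b³/12 with b = 109 mm (the shorter side).
I_min = 179×109³/12 = 1.932×10^7 mm⁴
I = 1.932×10^7 mm⁴ = 1.932×10^-5 m⁴
Effective length L_e = K·L = 0.5 × 4.12 = 2.060 m
P_cr = π²EI / L_e² = π² × 203×10⁹ × 1.932×10^-5 / 2.060² = 9.120×10^6 N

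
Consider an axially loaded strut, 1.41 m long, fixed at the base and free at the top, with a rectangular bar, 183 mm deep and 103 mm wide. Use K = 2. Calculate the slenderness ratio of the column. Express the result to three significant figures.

λ ≈ 94.8

Buckling occurs about the weak axis: I_min = h·b³/12 with b = 103 mm (the shorter side).
I_min = 183×103³/12 = 1.666×10^7 mm⁴
A = 1.885×10^4 mm²;  r_min = √(I/A) = √(1.666×10^7/1.885×10^4) = 29.73 mm
L_e = K·L = 2 × 1.41 m = 2.820 m = 2820.0 mm
λ = L_e / r_min = 2820.0 / 29.73 = 94.8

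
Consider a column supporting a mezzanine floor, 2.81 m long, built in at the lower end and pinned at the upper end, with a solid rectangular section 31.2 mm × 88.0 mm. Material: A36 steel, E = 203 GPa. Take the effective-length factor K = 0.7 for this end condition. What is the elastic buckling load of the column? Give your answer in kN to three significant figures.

Buckling occurs about the weak axis: I_min = h·b³/12 with b = 31.2 mm (the shorter side).
I_min = 88.0×31.2³/12 = 2.227×10^5 mm⁴
I = 2.227×10^5 mm⁴ = 2.227×10^-7 m⁴
Effective length L_e = K·L = 0.7 × 2.81 = 1.967 m
P_cr = π²EI / L_e² = π² × 203×10⁹ × 2.227×10^-7 / 1.967² = 1.153×10^5 N

P_cr ≈ 115 kN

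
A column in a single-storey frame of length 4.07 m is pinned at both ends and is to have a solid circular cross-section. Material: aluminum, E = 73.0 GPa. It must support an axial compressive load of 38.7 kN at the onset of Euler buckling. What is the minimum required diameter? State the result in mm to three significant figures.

d ≈ 65.2 mm

L_e = K·L = 1 × 4.07 = 4.070 m
Required I = P_cr·L_e²/(π²E) = 3.870×10^4 × 4.070² / (π² × 7.30×10^10) = 8.898×10^-7 m⁴
I_req = 8.898×10^5 mm⁴
Solid circle: I = πd⁴/64  ⇒  d = (64I/π)^(1/4) = (64×8.898×10^5/π)^(1/4) = 65.2 mm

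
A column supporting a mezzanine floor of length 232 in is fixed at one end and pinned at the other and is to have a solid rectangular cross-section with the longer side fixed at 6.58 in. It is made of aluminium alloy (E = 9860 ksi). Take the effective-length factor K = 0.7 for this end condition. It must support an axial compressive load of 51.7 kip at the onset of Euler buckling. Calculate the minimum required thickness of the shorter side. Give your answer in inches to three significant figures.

L_e = K·L = 0.7 × 232 = 162.4 in
Required I = P_cr·L_e²/(π²E) = 5.170×10^4 × 162.4² / (π² × 9.86×10^6) = 14.01 in⁴
Rectangle, weak axis: I_min = h·b³/12 with h = 6.58 in fixed  ⇒  b = (12I/h)^(1/3) = 2.95 in

b ≈ 2.95 in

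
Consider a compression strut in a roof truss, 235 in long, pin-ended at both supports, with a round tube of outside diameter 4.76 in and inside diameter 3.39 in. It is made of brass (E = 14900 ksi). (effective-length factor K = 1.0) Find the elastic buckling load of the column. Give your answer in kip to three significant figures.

P_cr ≈ 49.8 kip

d_o = 4.76 in, d_i = 3.39 in
I = π(d_o⁴ − d_i⁴)/64 = π(4.76⁴ − 3.390⁴)/64 = 18.72 in⁴
Effective length L_e = K·L = 1 × 235 = 235.0 in
P_cr = π²EI / L_e² = π² × 14900×10³ × 18.72 / 235.0² = 4.984×10^4 lb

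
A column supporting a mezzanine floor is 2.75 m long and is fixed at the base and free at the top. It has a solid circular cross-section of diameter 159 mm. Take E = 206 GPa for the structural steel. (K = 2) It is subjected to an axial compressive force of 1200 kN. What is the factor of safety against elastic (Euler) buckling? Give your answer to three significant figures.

n ≈ 1.76

I = πd⁴/64 = π×159⁴/64 = 3.137×10^7 mm⁴
I = 3.137×10^7 mm⁴ = 3.137×10^-5 m⁴
Effective length L_e = K·L = 2 × 2.75 = 5.500 m
P_cr = π²EI / L_e² = π² × 206×10⁹ × 3.137×10^-5 / 5.500² = 2.109×10^6 N
Factor of safety n = P_cr / P = 2108.6 / 1200 = 1.76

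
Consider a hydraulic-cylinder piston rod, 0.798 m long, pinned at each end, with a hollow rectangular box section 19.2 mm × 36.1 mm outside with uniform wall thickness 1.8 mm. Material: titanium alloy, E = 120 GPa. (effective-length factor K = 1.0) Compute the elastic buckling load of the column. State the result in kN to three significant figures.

P_cr ≈ 20.5 kN

Inner dimensions: h_i = 36.1 − 2×1.8 = 32.50 mm, b_i = 19.2 − 2×1.8 = 15.60 mm
Weak-axis I_min = (h_o·b_o³ − h_i·b_i³)/12 with b_o = 19.2, b_i = 15.60 mm (shorter outer/inner sides).
I_min = (36.1×19.2³ − 32.50×15.60³)/12 = 1.101×10^4 mm⁴
I = 1.101×10^4 mm⁴ = 1.101×10^-8 m⁴
Effective length L_e = K·L = 1 × 0.798 = 0.7980 m
P_cr = π²EI / L_e² = π² × 120×10⁹ × 1.101×10^-8 / 0.7980² = 2.048×10^4 N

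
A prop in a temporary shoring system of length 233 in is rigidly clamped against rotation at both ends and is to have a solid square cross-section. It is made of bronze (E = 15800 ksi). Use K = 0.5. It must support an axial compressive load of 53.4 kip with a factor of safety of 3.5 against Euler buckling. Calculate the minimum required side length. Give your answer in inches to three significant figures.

a ≈ 3.74 in

Required P_cr = n·P = 3.5 × 53.4 = 186.9 kip
L_e = K·L = 0.5 × 233 = 116.5 in
Required I = P_cr·L_e²/(π²E) = 1.869×10^5 × 116.5² / (π² × 1.58×10^7) = 16.27 in⁴
Solid square: I = a⁴/12  ⇒  a = (12I)^(1/4) = (12×16.27)^(1/4) = 3.74 in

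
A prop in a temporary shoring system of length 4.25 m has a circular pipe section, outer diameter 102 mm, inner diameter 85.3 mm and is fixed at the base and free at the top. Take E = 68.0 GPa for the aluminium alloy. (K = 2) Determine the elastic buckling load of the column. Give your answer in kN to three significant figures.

d_o = 102 mm, d_i = 85.3 mm
I = π(d_o⁴ − d_i⁴)/64 = π(102⁴ − 85.30⁴)/64 = 2.715×10^6 mm⁴
I = 2.715×10^6 mm⁴ = 2.715×10^-6 m⁴
Effective length L_e = K·L = 2 × 4.25 = 8.500 m
P_cr = π²EI / L_e² = π² × 68.0×10⁹ × 2.715×10^-6 / 8.500² = 2.522×10^4 N

P_cr ≈ 25.2 kN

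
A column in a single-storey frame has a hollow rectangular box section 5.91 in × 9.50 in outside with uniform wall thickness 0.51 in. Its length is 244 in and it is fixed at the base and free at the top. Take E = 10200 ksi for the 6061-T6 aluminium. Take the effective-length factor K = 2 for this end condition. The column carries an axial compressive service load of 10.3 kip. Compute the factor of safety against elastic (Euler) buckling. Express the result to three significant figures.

n ≈ 3.32

Inner dimensions: h_i = 9.50 − 2×0.51 = 8.480 in, b_i = 5.91 − 2×0.51 = 4.890 in
Weak-axis I_min = (h_o·b_o³ − h_i·b_i³)/12 with b_o = 5.91, b_i = 4.890 in (shorter outer/inner sides).
I_min = (9.50×5.91³ − 8.480×4.890³)/12 = 80.79 in⁴
Effective length L_e = K·L = 2 × 244 = 488.0 in
P_cr = π²EI / L_e² = π² × 10200×10³ × 80.79 / 488.0² = 3.415×10^4 lb
Factor of safety n = P_cr / P = 34.152 / 10.3 = 3.32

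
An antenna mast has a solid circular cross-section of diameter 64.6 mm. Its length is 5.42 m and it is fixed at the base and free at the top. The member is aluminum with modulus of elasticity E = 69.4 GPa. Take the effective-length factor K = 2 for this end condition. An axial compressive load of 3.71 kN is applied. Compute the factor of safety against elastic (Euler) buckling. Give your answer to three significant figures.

I = πd⁴/64 = π×64.6⁴/64 = 8.549×10^5 mm⁴
I = 8.549×10^5 mm⁴ = 8.549×10^-7 m⁴
Effective length L_e = K·L = 2 × 5.42 = 10.84 m
P_cr = π²EI / L_e² = π² × 69.4×10⁹ × 8.549×10^-7 / 10.84² = 4.983×10^3 N
Factor of safety n = P_cr / P = 4.9831 / 3.71 = 1.34

n ≈ 1.34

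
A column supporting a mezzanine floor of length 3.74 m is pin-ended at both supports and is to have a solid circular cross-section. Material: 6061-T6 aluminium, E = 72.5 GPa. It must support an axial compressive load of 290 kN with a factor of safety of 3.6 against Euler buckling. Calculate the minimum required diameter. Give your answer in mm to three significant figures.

Required P_cr = n·P = 3.6 × 290 = 1044 kN
L_e = K·L = 1 × 3.74 = 3.740 m
Required I = P_cr·L_e²/(π²E) = 1.044×10^6 × 3.740² / (π² × 7.25×10^10) = 2.041×10^-5 m⁴
I_req = 2.041×10^7 mm⁴
Solid circle: I = πd⁴/64  ⇒  d = (64I/π)^(1/4) = (64×2.041×10^7/π)^(1/4) = 143 mm

d ≈ 143 mm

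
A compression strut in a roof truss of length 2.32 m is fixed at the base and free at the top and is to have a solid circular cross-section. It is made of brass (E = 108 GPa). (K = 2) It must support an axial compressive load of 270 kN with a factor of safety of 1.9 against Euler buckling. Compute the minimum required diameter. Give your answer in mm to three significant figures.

Required P_cr = n·P = 1.9 × 270 = 513.0 kN
L_e = K·L = 2 × 2.32 = 4.640 m
Required I = P_cr·L_e²/(π²E) = 5.130×10^5 × 4.640² / (π² × 1.08×10^11) = 1.036×10^-5 m⁴
I_req = 1.036×10^7 mm⁴
Solid circle: I = πd⁴/64  ⇒  d = (64I/π)^(1/4) = (64×1.036×10^7/π)^(1/4) = 121 mm

d ≈ 121 mm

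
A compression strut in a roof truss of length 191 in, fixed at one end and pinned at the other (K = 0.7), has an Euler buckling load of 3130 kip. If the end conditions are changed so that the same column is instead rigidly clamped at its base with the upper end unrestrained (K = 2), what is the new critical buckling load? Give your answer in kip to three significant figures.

P_cr ∝ 1/K², so P_cr,new = P_cr,old × (K_old/K_new)² = 3130 × (0.7/2)²
= 3130 × 0.1225 = 383 kip

P_cr ≈ 383 kip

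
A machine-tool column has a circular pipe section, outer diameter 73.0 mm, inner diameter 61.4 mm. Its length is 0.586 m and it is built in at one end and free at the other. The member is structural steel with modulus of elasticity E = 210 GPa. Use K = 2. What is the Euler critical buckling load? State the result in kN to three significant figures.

P_cr ≈ 1050 kN

d_o = 73.0 mm, d_i = 61.4 mm
I = π(d_o⁴ − d_i⁴)/64 = π(73.0⁴ − 61.40⁴)/64 = 6.963×10^5 mm⁴
I = 6.963×10^5 mm⁴ = 6.963×10^-7 m⁴
Effective length L_e = K·L = 2 × 0.586 = 1.172 m
P_cr = π²EI / L_e² = π² × 210×10⁹ × 6.963×10^-7 / 1.172² = 1.051×10^6 N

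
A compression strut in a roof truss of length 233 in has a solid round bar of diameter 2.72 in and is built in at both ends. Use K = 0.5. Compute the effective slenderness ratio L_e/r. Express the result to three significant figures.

λ ≈ 171

I = πd⁴/64 = π×2.72⁴/64 = 2.687 in⁴
A = 5.811 in²;  r_min = √(I/A) = √(2.687/5.811) = 0.6800 in
L_e = K·L = 0.5 × 233 = 116.5 in
λ = L_e / r_min = 116.50 / 0.6800 = 171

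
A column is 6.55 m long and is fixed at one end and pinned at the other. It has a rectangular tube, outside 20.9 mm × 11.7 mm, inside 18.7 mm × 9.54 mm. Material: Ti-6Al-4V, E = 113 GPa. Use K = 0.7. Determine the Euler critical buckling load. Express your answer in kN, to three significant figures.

P_cr ≈ 0.0762 kN

Weak-axis I_min = (h_o·b_o³ − h_i·b_i³)/12 with b_o = 11.7, b_i = 9.540 mm (shorter outer/inner sides).
I_min = (20.9×11.7³ − 18.70×9.540³)/12 = 1.436×10^3 mm⁴
I = 1.436×10^3 mm⁴ = 1.436×10^-9 m⁴
Effective length L_e = K·L = 0.7 × 6.55 = 4.585 m
P_cr = π²EI / L_e² = π² × 113×10⁹ × 1.436×10^-9 / 4.585² = 76.21 N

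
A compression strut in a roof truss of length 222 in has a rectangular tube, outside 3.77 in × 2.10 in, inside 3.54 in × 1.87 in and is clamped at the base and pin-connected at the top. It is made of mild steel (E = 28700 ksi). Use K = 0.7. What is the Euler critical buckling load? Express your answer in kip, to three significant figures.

Weak-axis I_min = (h_o·b_o³ − h_i·b_i³)/12 with b_o = 2.10, b_i = 1.870 in (shorter outer/inner sides).
I_min = (3.77×2.10³ − 3.540×1.870³)/12 = 0.9804 in⁴
Effective length L_e = K·L = 0.7 × 222 = 155.4 in
P_cr = π²EI / L_e² = π² × 28700×10³ × 0.9804 / 155.4² = 1.150×10^4 lb

P_cr ≈ 11.5 kip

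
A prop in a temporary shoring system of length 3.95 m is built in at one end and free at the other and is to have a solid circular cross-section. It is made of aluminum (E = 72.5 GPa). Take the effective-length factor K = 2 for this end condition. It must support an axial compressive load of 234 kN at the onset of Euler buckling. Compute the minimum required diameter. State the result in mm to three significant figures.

L_e = K·L = 2 × 3.95 = 7.900 m
Required I = P_cr·L_e²/(π²E) = 2.340×10^5 × 7.900² / (π² × 7.25×10^10) = 2.041×10^-5 m⁴
I_req = 2.041×10^7 mm⁴
Solid circle: I = πd⁴/64  ⇒  d = (64I/π)^(1/4) = (64×2.041×10^7/π)^(1/4) = 143 mm

d ≈ 143 mm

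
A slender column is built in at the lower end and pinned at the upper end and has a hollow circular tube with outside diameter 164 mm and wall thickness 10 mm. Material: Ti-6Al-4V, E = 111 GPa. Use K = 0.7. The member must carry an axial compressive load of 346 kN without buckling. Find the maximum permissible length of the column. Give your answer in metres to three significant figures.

Inner diameter d_i = 164 − 2×10 = 144.0 mm
I = π(d_o⁴ − d_i⁴)/64 = π(164⁴ − 144.0⁴)/64 = 1.440×10^7 mm⁴
I = 1.440×10^-5 m⁴
At the buckling limit P_cr = P = 3.460×10^5 N
From P_cr = π²EI/(K·L)²:  L = (1/K)·√(π²EI/P_cr) = (1/0.7)·√(π²×1.11×10^11×1.440×10^-5/3.460×10^5)
L = 9.65 m

L_max ≈ 9.65 m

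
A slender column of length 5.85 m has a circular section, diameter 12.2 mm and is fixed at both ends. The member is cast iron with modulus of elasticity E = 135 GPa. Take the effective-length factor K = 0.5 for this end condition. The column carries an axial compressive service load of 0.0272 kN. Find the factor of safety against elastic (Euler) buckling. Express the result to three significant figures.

n ≈ 6.23

I = πd⁴/64 = π×12.2⁴/64 = 1.087×10^3 mm⁴
I = 1.087×10^3 mm⁴ = 1.087×10^-9 m⁴
Effective length L_e = K·L = 0.5 × 5.85 = 2.925 m
P_cr = π²EI / L_e² = π² × 135×10⁹ × 1.087×10^-9 / 2.925² = 169.4 N
Factor of safety n = P_cr / P = 0.16935 / 0.0272 = 6.23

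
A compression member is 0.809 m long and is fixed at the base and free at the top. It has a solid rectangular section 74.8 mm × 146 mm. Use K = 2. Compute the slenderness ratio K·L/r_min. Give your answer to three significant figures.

λ ≈ 74.9

Buckling occurs about the weak axis: I_min = h·b³/12 with b = 74.8 mm (the shorter side).
I_min = 146×74.8³/12 = 5.092×10^6 mm⁴
A = 1.092×10^4 mm²;  r_min = √(I/A) = √(5.092×10^6/1.092×10^4) = 21.59 mm
L_e = K·L = 2 × 0.809 m = 1.618 m = 1618.0 mm
λ = L_e / r_min = 1618.0 / 21.59 = 74.9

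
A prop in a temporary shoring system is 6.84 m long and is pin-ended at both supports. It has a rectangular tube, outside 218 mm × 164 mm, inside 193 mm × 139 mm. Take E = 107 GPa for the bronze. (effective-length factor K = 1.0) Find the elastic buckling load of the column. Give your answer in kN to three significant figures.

Weak-axis I_min = (h_o·b_o³ − h_i·b_i³)/12 with b_o = 164, b_i = 139.0 mm (shorter outer/inner sides).
I_min = (218×164³ − 193.0×139.0³)/12 = 3.694×10^7 mm⁴
I = 3.694×10^7 mm⁴ = 3.694×10^-5 m⁴
Effective length L_e = K·L = 1 × 6.84 = 6.840 m
P_cr = π²EI / L_e² = π² × 107×10⁹ × 3.694×10^-5 / 6.840² = 8.338×10^5 N

P_cr ≈ 834 kN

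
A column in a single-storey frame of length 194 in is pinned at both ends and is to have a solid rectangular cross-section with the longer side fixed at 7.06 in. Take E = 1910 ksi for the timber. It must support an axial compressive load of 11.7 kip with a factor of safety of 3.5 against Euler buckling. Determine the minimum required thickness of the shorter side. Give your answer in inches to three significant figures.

Required P_cr = n·P = 3.5 × 11.7 = 40.95 kip
L_e = K·L = 1 × 194 = 194.0 in
Required I = P_cr·L_e²/(π²E) = 4.095×10^4 × 194.0² / (π² × 1.91×10^6) = 81.76 in⁴
Rectangle, weak axis: I_min = h·b³/12 with h = 7.06 in fixed  ⇒  b = (12I/h)^(1/3) = 5.18 in

b ≈ 5.18 in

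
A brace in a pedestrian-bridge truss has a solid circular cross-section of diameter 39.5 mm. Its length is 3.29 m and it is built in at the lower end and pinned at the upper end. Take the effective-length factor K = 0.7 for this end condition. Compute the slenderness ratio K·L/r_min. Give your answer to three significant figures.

For a solid circle r = d/4 = 39.5/4 = 9.875 mm
L_e = K·L = 0.7 × 3.29 m = 2.303 m = 2303.0 mm
λ = L_e / r_min = 2303.0 / 9.875 = 233

λ ≈ 233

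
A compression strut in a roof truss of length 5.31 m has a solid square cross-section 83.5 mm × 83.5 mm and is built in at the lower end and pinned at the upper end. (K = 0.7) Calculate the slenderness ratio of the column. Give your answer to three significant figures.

I = a⁴/12 = 83.5⁴/12 = 4.051×10^6 mm⁴
A = 6.972×10^3 mm²;  r_min = √(I/A) = √(4.051×10^6/6.972×10^3) = 24.10 mm
L_e = K·L = 0.7 × 5.31 m = 3.717 m = 3717.0 mm
λ = L_e / r_min = 3717.0 / 24.10 = 154

λ ≈ 154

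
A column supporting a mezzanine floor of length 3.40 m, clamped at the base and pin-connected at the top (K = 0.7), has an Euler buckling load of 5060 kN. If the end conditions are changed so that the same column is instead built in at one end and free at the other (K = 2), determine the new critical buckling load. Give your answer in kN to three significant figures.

P_cr ∝ 1/K², so P_cr,new = P_cr,old × (K_old/K_new)² = 5060 × (0.7/2)²
= 5060 × 0.1225 = 620 kN

P_cr ≈ 620 kN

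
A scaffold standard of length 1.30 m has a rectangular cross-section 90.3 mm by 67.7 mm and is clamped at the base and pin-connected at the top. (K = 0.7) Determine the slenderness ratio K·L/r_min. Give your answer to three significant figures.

For a rectangle r_min = b/√12 = 67.7/√12 = 19.54 mm
L_e = K·L = 0.7 × 1.30 m = 0.9100 m = 910.00 mm
λ = L_e / r_min = 910.00 / 19.54 = 46.6

λ ≈ 46.6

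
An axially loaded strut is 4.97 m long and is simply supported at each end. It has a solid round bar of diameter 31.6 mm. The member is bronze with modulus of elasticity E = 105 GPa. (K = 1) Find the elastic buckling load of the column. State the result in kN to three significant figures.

P_cr ≈ 2.05 kN

I = πd⁴/64 = π×31.6⁴/64 = 4.895×10^4 mm⁴
I = 4.895×10^4 mm⁴ = 4.895×10^-8 m⁴
Effective length L_e = K·L = 1 × 4.97 = 4.970 m
P_cr = π²EI / L_e² = π² × 105×10⁹ × 4.895×10^-8 / 4.970² = 2.053×10^3 N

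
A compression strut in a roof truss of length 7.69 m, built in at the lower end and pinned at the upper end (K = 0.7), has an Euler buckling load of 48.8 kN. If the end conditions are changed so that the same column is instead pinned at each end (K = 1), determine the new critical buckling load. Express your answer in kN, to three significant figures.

P_cr ∝ 1/K², so P_cr,new = P_cr,old × (K_old/K_new)² = 48.8 × (0.7/1)²
= 48.8 × 0.4900 = 23.9 kN

P_cr ≈ 23.9 kN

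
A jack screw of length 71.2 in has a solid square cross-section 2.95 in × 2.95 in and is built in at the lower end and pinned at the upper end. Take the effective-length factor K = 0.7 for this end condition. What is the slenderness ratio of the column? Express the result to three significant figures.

For a square r = a/√12 = 2.95/√12 = 0.8516 in
L_e = K·L = 0.7 × 71.2 = 49.84 in
λ = L_e / r_min = 49.840 / 0.8516 = 58.5

λ ≈ 58.5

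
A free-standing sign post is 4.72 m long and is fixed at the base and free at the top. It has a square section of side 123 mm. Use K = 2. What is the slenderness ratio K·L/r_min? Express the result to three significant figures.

λ ≈ 266

I = a⁴/12 = 123⁴/12 = 1.907×10^7 mm⁴
A = 1.513×10^4 mm²;  r_min = √(I/A) = √(1.907×10^7/1.513×10^4) = 35.51 mm
L_e = K·L = 2 × 4.72 m = 9.440 m = 9440.0 mm
λ = L_e / r_min = 9440.0 / 35.51 = 266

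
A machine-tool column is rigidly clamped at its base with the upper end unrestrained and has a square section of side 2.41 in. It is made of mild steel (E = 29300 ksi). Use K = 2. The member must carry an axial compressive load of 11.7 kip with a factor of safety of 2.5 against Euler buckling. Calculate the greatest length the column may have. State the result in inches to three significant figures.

L_max ≈ 83.4 in

I = a⁴/12 = 2.41⁴/12 = 2.811 in⁴
Required critical load P_cr = n·P = 2.5 × 11.7 = 29.25 kip = 2.925×10^4 lb
From P_cr = π²EI/(K·L)²:  L = (1/K)·√(π²EI/P_cr) = (1/2)·√(π²×2.93×10^7×2.811/2.925×10^4)
L = 83.4 in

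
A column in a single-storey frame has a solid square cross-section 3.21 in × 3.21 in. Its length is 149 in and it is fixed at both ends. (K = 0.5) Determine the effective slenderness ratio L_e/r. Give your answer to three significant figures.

I = a⁴/12 = 3.21⁴/12 = 8.848 in⁴
A = 10.30 in²;  r_min = √(I/A) = √(8.848/10.30) = 0.9266 in
L_e = K·L = 0.5 × 149 = 74.50 in
λ = L_e / r_min = 74.500 / 0.9266 = 80.4

λ ≈ 80.4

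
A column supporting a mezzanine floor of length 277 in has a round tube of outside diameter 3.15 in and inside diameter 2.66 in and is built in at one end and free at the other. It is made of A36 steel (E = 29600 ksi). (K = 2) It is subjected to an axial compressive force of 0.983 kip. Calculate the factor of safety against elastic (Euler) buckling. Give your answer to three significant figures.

d_o = 3.15 in, d_i = 2.66 in
I = π(d_o⁴ − d_i⁴)/64 = π(3.15⁴ − 2.660⁴)/64 = 2.375 in⁴
Effective length L_e = K·L = 2 × 277 = 554.0 in
P_cr = π²EI / L_e² = π² × 29600×10³ × 2.375 / 554.0² = 2.261×10^3 lb
Factor of safety n = P_cr / P = 2.2611 / 0.983 = 2.30

n ≈ 2.30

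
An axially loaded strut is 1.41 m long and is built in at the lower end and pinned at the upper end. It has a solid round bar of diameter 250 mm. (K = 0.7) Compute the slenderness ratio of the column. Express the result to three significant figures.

λ ≈ 15.8

For a solid circle r = d/4 = 250/4 = 62.50 mm
L_e = K·L = 0.7 × 1.41 m = 0.9870 m = 987.00 mm
λ = L_e / r_min = 987.00 / 62.50 = 15.8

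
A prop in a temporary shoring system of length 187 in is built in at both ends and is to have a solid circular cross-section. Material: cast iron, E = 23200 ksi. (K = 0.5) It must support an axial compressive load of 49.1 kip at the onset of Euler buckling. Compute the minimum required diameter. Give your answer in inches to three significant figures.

d ≈ 2.49 in

L_e = K·L = 0.5 × 187 = 93.50 in
Required I = P_cr·L_e²/(π²E) = 4.910×10^4 × 93.50² / (π² × 2.32×10^7) = 1.875 in⁴
Solid circle: I = πd⁴/64  ⇒  d = (64I/π)^(1/4) = (64×1.875/π)^(1/4) = 2.49 in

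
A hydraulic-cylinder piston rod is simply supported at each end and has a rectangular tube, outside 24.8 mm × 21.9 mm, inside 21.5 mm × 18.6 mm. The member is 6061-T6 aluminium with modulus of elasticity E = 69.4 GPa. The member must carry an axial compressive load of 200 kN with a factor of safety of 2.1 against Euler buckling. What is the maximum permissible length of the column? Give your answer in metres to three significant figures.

Weak-axis I_min = (h_o·b_o³ − h_i·b_i³)/12 with b_o = 21.9, b_i = 18.60 mm (shorter outer/inner sides).
I_min = (24.8×21.9³ − 21.50×18.60³)/12 = 1.018×10^4 mm⁴
I = 1.018×10^-8 m⁴
Required critical load P_cr = n·P = 2.1 × 200 = 420.0 kN = 4.200×10^5 N
From P_cr = π²EI/(K·L)²:  L = (1/K)·√(π²EI/P_cr) = (1/1)·√(π²×6.94×10^10×1.018×10^-8/4.200×10^5)
L = 0.129 m

L_max ≈ 0.129 m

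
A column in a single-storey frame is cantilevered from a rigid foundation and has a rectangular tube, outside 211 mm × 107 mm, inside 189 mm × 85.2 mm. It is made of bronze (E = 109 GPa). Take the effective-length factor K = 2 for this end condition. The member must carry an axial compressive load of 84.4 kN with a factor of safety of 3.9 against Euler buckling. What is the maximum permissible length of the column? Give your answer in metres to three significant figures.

L_max ≈ 3.10 m

Weak-axis I_min = (h_o·b_o³ − h_i·b_i³)/12 with b_o = 107, b_i = 85.20 mm (shorter outer/inner sides).
I_min = (211×107³ − 189.0×85.20³)/12 = 1.180×10^7 mm⁴
I = 1.180×10^-5 m⁴
Required critical load P_cr = n·P = 3.9 × 84.4 = 329.2 kN = 3.292×10^5 N
From P_cr = π²EI/(K·L)²:  L = (1/K)·√(π²EI/P_cr) = (1/2)·√(π²×1.09×10^11×1.180×10^-5/3.292×10^5)
L = 3.10 m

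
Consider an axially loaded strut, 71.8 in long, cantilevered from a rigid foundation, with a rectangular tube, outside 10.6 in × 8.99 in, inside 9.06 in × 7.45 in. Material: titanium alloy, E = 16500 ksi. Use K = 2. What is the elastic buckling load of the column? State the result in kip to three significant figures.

P_cr ≈ 2600 kip

Weak-axis I_min = (h_o·b_o³ − h_i·b_i³)/12 with b_o = 8.99, b_i = 7.450 in (shorter outer/inner sides).
I_min = (10.6×8.99³ − 9.060×7.450³)/12 = 329.6 in⁴
Effective length L_e = K·L = 2 × 71.8 = 143.6 in
P_cr = π²EI / L_e² = π² × 16500×10³ × 329.6 / 143.6² = 2.603×10^6 lb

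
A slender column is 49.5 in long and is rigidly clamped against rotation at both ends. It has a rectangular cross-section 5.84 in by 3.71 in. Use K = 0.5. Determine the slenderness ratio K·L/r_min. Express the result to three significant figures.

λ ≈ 23.1

Buckling occurs about the weak axis: I_min = h·b³/12 with b = 3.71 in (the shorter side).
I_min = 5.84×3.71³/12 = 24.85 in⁴
A = 21.67 in²;  r_min = √(I/A) = √(24.85/21.67) = 1.071 in
L_e = K·L = 0.5 × 49.5 = 24.75 in
λ = L_e / r_min = 24.750 / 1.071 = 23.1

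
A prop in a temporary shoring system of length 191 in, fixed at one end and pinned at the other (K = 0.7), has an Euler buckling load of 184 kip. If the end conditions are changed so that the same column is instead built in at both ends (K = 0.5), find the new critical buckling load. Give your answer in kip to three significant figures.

P_cr ≈ 361 kip

P_cr ∝ 1/K², so P_cr,new = P_cr,old × (K_old/K_new)² = 184 × (0.7/0.5)²
= 184 × 1.960 = 361 kip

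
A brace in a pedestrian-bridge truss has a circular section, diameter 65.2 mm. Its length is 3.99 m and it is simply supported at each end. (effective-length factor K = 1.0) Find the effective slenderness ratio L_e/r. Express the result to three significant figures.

I = πd⁴/64 = π×65.2⁴/64 = 8.871×10^5 mm⁴
A = 3.339×10^3 mm²;  r_min = √(I/A) = √(8.871×10^5/3.339×10^3) = 16.30 mm
L_e = K·L = 1 × 3.99 m = 3.990 m = 3990.0 mm
λ = L_e / r_min = 3990.0 / 16.30 = 245

λ ≈ 245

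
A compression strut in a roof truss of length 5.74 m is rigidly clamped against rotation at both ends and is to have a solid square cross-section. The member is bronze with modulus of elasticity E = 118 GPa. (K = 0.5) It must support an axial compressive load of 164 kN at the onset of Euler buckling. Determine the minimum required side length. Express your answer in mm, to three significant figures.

L_e = K·L = 0.5 × 5.74 = 2.870 m
Required I = P_cr·L_e²/(π²E) = 1.640×10^5 × 2.870² / (π² × 1.18×10^11) = 1.160×10^-6 m⁴
I_req = 1.160×10^6 mm⁴
Solid square: I = a⁴/12  ⇒  a = (12I)^(1/4) = (12×1.160×10^6)^(1/4) = 61.1 mm

a ≈ 61.1 mm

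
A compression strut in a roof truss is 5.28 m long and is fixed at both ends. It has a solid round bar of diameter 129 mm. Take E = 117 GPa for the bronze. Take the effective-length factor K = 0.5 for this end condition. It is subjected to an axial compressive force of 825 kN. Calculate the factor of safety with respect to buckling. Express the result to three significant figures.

I = πd⁴/64 = π×129⁴/64 = 1.359×10^7 mm⁴
I = 1.359×10^7 mm⁴ = 1.359×10^-5 m⁴
Effective length L_e = K·L = 0.5 × 5.28 = 2.640 m
P_cr = π²EI / L_e² = π² × 117×10⁹ × 1.359×10^-5 / 2.640² = 2.252×10^6 N
Factor of safety n = P_cr / P = 2252.2 / 825 = 2.73

n ≈ 2.73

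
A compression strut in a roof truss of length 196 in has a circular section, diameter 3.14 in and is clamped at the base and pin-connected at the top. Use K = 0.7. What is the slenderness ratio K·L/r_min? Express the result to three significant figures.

λ ≈ 175

For a solid circle r = d/4 = 3.14/4 = 0.7850 in
L_e = K·L = 0.7 × 196 = 137.2 in
λ = L_e / r_min = 137.20 / 0.7850 = 175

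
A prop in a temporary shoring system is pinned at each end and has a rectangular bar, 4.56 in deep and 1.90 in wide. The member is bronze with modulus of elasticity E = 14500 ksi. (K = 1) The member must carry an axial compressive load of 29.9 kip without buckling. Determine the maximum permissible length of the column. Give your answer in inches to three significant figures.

Buckling occurs about the weak axis: I_min = h·b³/12 with b = 1.90 in (the shorter side).
I_min = 4.56×1.90³/12 = 2.606 in⁴
At the buckling limit P_cr = P = 2.990×10^4 lb
From P_cr = π²EI/(K·L)²:  L = (1/K)·√(π²EI/P_cr) = (1/1)·√(π²×1.45×10^7×2.606/2.990×10^4)
L = 112 in

L_max ≈ 112 in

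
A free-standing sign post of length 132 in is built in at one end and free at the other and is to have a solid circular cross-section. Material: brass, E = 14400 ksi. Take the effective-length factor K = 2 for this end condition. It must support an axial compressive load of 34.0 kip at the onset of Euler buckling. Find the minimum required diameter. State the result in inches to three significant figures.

d ≈ 4.29 in

L_e = K·L = 2 × 132 = 264.0 in
Required I = P_cr·L_e²/(π²E) = 3.400×10^4 × 264.0² / (π² × 1.44×10^7) = 16.67 in⁴
Solid circle: I = πd⁴/64  ⇒  d = (64I/π)^(1/4) = (64×16.67/π)^(1/4) = 4.29 in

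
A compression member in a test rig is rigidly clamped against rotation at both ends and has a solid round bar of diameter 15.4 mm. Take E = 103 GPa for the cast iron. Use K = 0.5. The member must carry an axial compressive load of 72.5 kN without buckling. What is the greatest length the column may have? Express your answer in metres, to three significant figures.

I = πd⁴/64 = π×15.4⁴/64 = 2.761×10^3 mm⁴
I = 2.761×10^-9 m⁴
At the buckling limit P_cr = P = 7.250×10^4 N
From P_cr = π²EI/(K·L)²:  L = (1/K)·√(π²EI/P_cr) = (1/0.5)·√(π²×1.03×10^11×2.761×10^-9/7.250×10^4)
L = 0.394 m

L_max ≈ 0.394 m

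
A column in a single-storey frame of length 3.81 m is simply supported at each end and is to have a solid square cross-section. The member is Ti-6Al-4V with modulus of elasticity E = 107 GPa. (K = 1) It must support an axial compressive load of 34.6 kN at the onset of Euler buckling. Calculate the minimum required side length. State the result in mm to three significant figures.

L_e = K·L = 1 × 3.81 = 3.810 m
Required I = P_cr·L_e²/(π²E) = 3.460×10^4 × 3.810² / (π² × 1.07×10^11) = 4.756×10^-7 m⁴
I_req = 4.756×10^5 mm⁴
Solid square: I = a⁴/12  ⇒  a = (12I)^(1/4) = (12×4.756×10^5)^(1/4) = 48.9 mm

a ≈ 48.9 mm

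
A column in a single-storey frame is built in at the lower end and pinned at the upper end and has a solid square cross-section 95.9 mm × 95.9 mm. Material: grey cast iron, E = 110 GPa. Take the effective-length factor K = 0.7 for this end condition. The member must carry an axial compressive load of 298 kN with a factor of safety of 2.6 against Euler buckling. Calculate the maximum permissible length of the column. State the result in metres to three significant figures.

I = a⁴/12 = 95.9⁴/12 = 7.048×10^6 mm⁴
I = 7.048×10^-6 m⁴
Required critical load P_cr = n·P = 2.6 × 298 = 774.8 kN = 7.748×10^5 N
From P_cr = π²EI/(K·L)²:  L = (1/K)·√(π²EI/P_cr) = (1/0.7)·√(π²×1.10×10^11×7.048×10^-6/7.748×10^5)
L = 4.49 m

L_max ≈ 4.49 m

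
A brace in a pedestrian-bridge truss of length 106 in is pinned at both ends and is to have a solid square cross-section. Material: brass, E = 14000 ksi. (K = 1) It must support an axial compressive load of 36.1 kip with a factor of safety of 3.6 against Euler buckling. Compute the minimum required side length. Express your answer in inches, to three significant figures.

a ≈ 3.36 in

Required P_cr = n·P = 3.6 × 36.1 = 130.0 kip
L_e = K·L = 1 × 106 = 106.0 in
Required I = P_cr·L_e²/(π²E) = 1.300×10^5 × 106.0² / (π² × 1.40×10^7) = 10.57 in⁴
Solid square: I = a⁴/12  ⇒  a = (12I)^(1/4) = (12×10.57)^(1/4) = 3.36 in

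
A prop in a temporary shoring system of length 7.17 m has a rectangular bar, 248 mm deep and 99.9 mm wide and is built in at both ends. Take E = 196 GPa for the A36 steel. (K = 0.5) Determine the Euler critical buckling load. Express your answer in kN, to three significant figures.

Buckling occurs about the weak axis: I_min = h·b³/12 with b = 99.9 mm (the shorter side).
I_min = 248×99.9³/12 = 2.060×10^7 mm⁴
I = 2.060×10^7 mm⁴ = 2.060×10^-5 m⁴
Effective length L_e = K·L = 0.5 × 7.17 = 3.585 m
P_cr = π²EI / L_e² = π² × 196×10⁹ × 2.060×10^-5 / 3.585² = 3.101×10^6 N

P_cr ≈ 3100 kN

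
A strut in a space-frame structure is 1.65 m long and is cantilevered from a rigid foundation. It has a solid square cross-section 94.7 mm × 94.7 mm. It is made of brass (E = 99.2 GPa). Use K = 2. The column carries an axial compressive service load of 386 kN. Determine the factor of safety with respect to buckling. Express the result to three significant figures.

n ≈ 1.56

I = a⁴/12 = 94.7⁴/12 = 6.702×10^6 mm⁴
I = 6.702×10^6 mm⁴ = 6.702×10^-6 m⁴
Effective length L_e = K·L = 2 × 1.65 = 3.300 m
P_cr = π²EI / L_e² = π² × 99.2×10⁹ × 6.702×10^-6 / 3.300² = 6.026×10^5 N
Factor of safety n = P_cr / P = 602.56 / 386 = 1.56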